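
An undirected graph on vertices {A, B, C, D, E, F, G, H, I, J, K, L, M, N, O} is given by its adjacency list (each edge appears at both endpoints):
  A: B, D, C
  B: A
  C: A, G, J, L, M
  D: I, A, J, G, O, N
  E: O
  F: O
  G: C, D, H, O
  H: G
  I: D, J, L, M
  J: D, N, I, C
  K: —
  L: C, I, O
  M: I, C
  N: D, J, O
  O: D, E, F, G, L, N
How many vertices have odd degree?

8

Degrees: A:3, B:1, C:5, D:6, E:1, F:1, G:4, H:1, I:4, J:4, K:0, L:3, M:2, N:3, O:6
Odd-degree vertices: A, B, C, E, F, H, L, N.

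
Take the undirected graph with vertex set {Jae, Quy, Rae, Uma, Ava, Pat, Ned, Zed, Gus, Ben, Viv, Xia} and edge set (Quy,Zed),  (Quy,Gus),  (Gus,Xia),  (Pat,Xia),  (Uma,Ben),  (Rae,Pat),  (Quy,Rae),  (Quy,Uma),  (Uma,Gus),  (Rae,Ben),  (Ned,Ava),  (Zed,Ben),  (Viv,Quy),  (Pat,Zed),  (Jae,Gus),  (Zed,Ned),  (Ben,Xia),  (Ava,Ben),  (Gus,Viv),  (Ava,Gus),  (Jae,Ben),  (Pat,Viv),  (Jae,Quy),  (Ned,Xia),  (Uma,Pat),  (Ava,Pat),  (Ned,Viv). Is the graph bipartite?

No

Uma-Quy-Gus-Uma is an odd cycle (length 3), and a bipartite graph can contain only even cycles.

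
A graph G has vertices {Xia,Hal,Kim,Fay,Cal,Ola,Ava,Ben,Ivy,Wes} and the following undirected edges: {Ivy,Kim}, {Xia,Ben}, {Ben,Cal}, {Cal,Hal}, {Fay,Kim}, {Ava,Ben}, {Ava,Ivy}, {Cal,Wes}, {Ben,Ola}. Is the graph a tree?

Yes

|V| = 10, |E| = 9.
It is connected with exactly 9 edges, hence acyclic — it is a tree.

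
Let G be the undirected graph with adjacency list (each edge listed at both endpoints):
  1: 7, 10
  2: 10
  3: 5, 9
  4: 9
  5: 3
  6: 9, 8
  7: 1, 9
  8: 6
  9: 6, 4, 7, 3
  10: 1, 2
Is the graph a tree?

The graph has 10 vertices and 9 edges.
Connected and |E| = |V| - 1, which characterizes a tree.

Yes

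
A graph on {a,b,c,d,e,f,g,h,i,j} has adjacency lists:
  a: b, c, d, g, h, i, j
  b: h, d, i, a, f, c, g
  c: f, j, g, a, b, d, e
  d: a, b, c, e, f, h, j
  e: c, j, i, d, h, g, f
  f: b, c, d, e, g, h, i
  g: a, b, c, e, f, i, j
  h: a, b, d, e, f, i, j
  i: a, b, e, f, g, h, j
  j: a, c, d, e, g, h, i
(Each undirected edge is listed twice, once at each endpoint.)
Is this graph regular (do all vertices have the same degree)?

Degrees: a:7, b:7, c:7, d:7, e:7, f:7, g:7, h:7, i:7, j:7
Every vertex has degree 7, so the graph is 7-regular.

Yes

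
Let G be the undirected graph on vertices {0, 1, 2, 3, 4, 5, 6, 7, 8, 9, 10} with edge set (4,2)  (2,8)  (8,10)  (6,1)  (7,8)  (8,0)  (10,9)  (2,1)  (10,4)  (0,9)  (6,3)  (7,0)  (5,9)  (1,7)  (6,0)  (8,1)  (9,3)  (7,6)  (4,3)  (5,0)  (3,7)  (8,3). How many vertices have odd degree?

Degrees: 0:5, 1:4, 2:3, 3:5, 4:3, 5:2, 6:4, 7:5, 8:6, 9:4, 10:3
Odd-degree vertices: 0, 2, 3, 4, 7, 10.

6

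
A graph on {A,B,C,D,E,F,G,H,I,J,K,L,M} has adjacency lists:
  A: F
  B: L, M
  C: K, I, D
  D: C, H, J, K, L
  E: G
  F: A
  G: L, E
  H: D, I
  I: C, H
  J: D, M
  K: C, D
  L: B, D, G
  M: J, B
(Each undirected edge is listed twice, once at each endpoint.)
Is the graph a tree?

|V| = 13, |E| = 14.
It is not connected, so it is not a tree.

No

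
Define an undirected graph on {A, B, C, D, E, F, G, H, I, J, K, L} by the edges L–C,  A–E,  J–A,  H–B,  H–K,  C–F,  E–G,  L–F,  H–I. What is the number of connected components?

4

Component: {D}
Component: {C, F, L}
Component: {A, E, G, J}
Component: {B, H, I, K}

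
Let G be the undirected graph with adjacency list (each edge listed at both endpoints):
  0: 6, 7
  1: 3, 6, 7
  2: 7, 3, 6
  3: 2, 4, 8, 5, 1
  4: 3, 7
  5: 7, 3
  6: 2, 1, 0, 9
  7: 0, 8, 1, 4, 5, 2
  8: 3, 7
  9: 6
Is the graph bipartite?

Yes

Partition the vertices as {3, 6, 7} vs {0, 1, 2, 4, 5, 8, 9}. Each listed edge has one endpoint in each part, so the graph is bipartite.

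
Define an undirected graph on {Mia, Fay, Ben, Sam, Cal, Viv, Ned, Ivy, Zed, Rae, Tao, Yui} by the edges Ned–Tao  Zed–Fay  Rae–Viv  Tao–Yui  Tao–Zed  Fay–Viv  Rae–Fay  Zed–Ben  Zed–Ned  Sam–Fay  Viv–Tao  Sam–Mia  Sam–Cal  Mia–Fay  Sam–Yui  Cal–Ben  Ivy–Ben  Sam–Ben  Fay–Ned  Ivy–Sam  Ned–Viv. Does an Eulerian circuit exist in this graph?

Degrees: Mia:2, Fay:6, Ben:4, Sam:6, Cal:2, Viv:4, Ned:4, Ivy:2, Zed:4, Rae:2, Tao:4, Yui:2
All degrees are even and the non-isolated vertices are connected — an Eulerian circuit exists.

Yes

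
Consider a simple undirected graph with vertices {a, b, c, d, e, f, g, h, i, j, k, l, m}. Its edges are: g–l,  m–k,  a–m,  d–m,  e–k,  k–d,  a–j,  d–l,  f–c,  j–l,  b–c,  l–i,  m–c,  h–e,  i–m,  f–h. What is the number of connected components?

Component: {a, b, c, d, e, f, g, h, i, j, k, l, m}

1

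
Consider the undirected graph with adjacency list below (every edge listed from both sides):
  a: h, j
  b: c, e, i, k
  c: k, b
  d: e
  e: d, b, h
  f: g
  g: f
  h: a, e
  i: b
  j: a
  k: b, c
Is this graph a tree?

No

The graph has 11 vertices and 10 edges.
It splits into 2 components, so it cannot be a tree.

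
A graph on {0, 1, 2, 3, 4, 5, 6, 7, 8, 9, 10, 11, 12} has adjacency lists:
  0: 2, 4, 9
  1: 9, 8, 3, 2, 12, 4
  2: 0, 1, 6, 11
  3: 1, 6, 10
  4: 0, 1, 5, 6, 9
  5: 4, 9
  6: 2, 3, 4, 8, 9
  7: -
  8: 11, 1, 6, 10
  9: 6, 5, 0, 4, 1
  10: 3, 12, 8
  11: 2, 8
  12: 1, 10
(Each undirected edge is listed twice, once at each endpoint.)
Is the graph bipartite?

The cycle 9-4-1-9 has length 3, which is odd, so the graph is not bipartite.

No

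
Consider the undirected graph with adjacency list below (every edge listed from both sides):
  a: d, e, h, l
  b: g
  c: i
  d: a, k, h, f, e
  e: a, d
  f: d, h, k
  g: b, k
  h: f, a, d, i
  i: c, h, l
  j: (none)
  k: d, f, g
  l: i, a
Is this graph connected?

Component: {j}
Component: {a, b, c, d, e, f, g, h, i, k, l}
No edge joins these 2 groups, so the graph is disconnected.

No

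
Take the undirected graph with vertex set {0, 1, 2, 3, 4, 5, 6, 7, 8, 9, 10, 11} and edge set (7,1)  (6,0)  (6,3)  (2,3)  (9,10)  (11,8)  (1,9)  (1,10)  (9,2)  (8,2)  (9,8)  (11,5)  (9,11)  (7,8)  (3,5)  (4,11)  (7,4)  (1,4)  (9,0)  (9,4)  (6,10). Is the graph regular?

No

Degrees: 0:2, 1:4, 2:3, 3:3, 4:4, 5:2, 6:3, 7:3, 8:4, 9:7, 10:3, 11:4
Vertex 0 has degree 2 while 9 has degree 7, so the graph is not regular.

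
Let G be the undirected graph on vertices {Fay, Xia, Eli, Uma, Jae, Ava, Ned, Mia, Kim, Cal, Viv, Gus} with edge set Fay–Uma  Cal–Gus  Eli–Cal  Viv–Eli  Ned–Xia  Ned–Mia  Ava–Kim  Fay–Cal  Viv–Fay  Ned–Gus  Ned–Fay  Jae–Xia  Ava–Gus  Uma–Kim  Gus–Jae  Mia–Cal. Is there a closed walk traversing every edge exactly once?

Degrees: Fay:4, Xia:2, Eli:2, Uma:2, Jae:2, Ava:2, Ned:4, Mia:2, Kim:2, Cal:4, Viv:2, Gus:4
Every vertex has even degree and the edges form a single connected piece, so an Eulerian circuit exists.

Yes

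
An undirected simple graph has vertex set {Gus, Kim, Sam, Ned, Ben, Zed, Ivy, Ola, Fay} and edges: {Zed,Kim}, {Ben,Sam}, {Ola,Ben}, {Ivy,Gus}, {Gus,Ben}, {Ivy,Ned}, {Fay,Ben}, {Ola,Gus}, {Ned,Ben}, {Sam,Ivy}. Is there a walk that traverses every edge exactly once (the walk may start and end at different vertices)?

Degrees: Gus:3, Kim:1, Sam:2, Ned:2, Ben:5, Zed:1, Ivy:3, Ola:2, Fay:1
Odd-degree vertices: Gus, Kim, Ben, Zed, Ivy, Fay (6 total).
With 6 odd-degree vertices (more than two), no single trail can use every edge.

No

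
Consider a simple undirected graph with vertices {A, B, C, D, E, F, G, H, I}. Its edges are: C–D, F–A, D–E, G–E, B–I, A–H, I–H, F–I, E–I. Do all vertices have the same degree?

No

Degrees: A:2, B:1, C:1, D:2, E:3, F:2, G:1, H:2, I:4
Vertex B has degree 1 while I has degree 4, so the graph is not regular.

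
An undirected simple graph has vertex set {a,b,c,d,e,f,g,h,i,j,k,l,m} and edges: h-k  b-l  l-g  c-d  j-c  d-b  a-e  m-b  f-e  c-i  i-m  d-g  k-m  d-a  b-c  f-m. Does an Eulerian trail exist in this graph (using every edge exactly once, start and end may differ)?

Yes

Degrees: a:2, b:4, c:4, d:4, e:2, f:2, g:2, h:1, i:2, j:1, k:2, l:2, m:4
Odd-degree vertices: h, j (2 total).
With 2 odd-degree vertices and all edges in one connected piece, an Eulerian trail exists (from h to j).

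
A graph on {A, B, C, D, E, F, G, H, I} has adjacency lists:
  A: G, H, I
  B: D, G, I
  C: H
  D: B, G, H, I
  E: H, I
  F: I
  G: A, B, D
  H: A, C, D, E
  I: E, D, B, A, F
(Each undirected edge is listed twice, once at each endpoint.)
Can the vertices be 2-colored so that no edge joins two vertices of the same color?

No

B-D-I-B is an odd cycle (length 3), and a bipartite graph can contain only even cycles.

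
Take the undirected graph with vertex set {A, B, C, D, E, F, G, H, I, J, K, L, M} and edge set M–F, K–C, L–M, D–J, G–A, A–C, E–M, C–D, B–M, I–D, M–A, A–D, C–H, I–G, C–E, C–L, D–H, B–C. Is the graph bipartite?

No

The cycle H-D-C-H has length 3, which is odd, so the graph is not bipartite.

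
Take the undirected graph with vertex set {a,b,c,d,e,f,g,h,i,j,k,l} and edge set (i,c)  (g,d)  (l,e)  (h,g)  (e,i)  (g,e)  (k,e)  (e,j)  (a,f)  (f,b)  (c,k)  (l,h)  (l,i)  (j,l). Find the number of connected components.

2

Component: {a, b, f}
Component: {c, d, e, g, h, i, j, k, l}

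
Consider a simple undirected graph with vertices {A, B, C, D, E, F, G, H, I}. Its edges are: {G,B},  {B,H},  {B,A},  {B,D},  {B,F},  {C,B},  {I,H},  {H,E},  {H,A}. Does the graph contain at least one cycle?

The graph has 9 vertices, 9 edges, and 1 connected component.
One cycle is A-B-H-A.

Yes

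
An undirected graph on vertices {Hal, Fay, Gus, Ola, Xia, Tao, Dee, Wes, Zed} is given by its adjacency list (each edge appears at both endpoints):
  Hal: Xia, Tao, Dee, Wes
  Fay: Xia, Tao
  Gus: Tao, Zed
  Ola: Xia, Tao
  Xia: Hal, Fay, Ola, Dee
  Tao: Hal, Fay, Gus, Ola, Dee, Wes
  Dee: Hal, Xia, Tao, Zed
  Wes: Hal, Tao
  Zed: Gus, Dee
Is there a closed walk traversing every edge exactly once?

Yes

Degrees: Hal:4, Fay:2, Gus:2, Ola:2, Xia:4, Tao:6, Dee:4, Wes:2, Zed:2
Every vertex has even degree and the edges form a single connected piece, so an Eulerian circuit exists.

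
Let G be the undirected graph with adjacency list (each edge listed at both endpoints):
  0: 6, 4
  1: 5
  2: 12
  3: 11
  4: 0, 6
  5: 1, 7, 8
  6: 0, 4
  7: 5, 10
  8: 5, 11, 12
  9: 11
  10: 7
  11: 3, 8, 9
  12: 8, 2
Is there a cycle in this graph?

The graph has 13 vertices, 12 edges, and 2 connected components.
Since 12 > 13 - 2, a cycle must exist; for instance 0-6-4-0.

Yes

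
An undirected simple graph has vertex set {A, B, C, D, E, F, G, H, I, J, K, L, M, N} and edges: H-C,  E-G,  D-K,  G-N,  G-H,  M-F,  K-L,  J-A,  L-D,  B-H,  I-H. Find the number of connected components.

Component: {A, J}
Component: {F, M}
Component: {D, K, L}
Component: {B, C, E, G, H, I, N}

4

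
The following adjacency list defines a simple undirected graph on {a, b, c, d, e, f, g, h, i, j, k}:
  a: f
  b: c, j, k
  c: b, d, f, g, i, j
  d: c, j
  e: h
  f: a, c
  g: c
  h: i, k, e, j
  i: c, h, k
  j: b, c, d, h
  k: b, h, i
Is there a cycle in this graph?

|V| = 11, |E| = 15, number of components = 1.
Since 15 > 11 - 1, a cycle must exist; for instance c-i-h-k-b-c.

Yes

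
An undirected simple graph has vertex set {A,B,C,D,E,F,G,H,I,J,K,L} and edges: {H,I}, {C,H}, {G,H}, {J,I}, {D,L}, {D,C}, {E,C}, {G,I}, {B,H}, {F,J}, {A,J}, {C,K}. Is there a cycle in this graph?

|V| = 12, |E| = 12, number of components = 1.
Since 12 > 12 - 1, a cycle must exist; for instance I-H-G-I.

Yes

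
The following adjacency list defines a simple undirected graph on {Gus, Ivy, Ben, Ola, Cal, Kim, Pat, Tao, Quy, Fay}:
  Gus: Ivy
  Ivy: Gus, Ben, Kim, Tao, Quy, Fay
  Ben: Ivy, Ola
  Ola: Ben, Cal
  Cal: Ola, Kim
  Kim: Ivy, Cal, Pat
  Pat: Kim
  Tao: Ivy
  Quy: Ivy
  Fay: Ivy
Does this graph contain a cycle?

Yes

|V| = 10, |E| = 10, number of components = 1.
One cycle is Ivy-Kim-Cal-Ola-Ben-Ivy.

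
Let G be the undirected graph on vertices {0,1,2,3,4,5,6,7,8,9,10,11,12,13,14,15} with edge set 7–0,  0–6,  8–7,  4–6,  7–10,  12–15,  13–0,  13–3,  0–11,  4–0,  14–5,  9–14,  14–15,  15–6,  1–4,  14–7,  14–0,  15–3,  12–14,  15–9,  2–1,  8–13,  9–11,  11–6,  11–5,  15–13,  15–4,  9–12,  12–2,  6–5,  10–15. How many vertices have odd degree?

Degrees: 0:6, 1:2, 2:2, 3:2, 4:4, 5:3, 6:5, 7:4, 8:2, 9:4, 10:2, 11:4, 12:4, 13:4, 14:6, 15:8
Odd-degree vertices: 5, 6.

2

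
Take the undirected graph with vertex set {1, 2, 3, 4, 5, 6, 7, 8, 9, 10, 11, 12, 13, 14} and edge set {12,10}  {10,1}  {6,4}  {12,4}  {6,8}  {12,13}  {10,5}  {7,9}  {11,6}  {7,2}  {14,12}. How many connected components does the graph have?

Component: {3}
Component: {2, 7, 9}
Component: {1, 4, 5, 6, 8, 10, 11, 12, 13, 14}

3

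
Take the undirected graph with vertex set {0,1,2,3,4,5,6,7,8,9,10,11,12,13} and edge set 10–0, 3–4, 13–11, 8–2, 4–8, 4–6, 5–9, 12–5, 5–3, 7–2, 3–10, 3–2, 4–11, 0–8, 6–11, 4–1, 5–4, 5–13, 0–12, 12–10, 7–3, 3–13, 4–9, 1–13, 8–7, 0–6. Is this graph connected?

Yes

Starting from 0 and exploring outward reaches every vertex (0, 8, 10, 6, 12, 4, 7, 2, 3, 11, 5, 1, 9, 13); the graph is connected.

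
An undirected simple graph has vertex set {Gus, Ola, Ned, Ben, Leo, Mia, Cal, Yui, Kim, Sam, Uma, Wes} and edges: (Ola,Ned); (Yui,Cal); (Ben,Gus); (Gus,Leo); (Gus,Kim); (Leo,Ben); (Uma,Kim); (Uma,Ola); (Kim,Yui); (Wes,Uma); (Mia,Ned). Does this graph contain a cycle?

|V| = 12, |E| = 11, number of components = 2.
Since 11 > 12 - 2, a cycle must exist; for instance Gus-Ben-Leo-Gus.

Yes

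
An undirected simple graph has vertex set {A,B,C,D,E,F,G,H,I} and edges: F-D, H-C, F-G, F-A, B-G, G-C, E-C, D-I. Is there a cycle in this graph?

The graph has 9 vertices, 8 edges, and 1 connected component.
Since 8 = 9 - 1, the graph is a forest and contains no cycle.

No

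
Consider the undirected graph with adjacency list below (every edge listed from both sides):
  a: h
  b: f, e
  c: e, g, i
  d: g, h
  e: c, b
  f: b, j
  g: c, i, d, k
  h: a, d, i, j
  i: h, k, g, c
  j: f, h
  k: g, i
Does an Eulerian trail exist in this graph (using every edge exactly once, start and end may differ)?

Degrees: a:1, b:2, c:3, d:2, e:2, f:2, g:4, h:4, i:4, j:2, k:2
Odd-degree vertices: a, c (2 total).
With 2 odd-degree vertices and all edges in one connected piece, an Eulerian trail exists (from a to c).

Yes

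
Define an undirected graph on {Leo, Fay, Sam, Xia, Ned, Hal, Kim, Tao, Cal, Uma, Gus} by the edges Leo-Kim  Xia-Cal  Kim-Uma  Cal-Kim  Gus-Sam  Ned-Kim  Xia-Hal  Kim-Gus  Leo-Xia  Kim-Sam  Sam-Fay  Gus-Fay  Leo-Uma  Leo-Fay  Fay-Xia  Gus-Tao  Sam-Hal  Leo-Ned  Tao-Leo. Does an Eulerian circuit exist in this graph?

Degrees: Leo:6, Fay:4, Sam:4, Xia:4, Ned:2, Hal:2, Kim:6, Tao:2, Cal:2, Uma:2, Gus:4
All degrees are even and the non-isolated vertices are connected — an Eulerian circuit exists.

Yes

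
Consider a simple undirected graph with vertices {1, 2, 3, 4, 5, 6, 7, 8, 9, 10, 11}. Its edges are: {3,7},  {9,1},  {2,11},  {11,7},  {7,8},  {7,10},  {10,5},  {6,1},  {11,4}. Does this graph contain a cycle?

No

The graph has 11 vertices, 9 edges, and 2 connected components.
Since 9 = 11 - 2, the graph is a forest and contains no cycle.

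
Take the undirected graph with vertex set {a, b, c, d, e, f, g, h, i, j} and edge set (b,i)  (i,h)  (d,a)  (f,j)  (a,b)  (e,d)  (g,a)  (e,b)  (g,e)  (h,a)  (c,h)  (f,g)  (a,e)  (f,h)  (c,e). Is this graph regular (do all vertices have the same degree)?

No

Degrees: a:5, b:3, c:2, d:2, e:5, f:3, g:3, h:4, i:2, j:1
Vertex j has degree 1 while a has degree 5, so the graph is not regular.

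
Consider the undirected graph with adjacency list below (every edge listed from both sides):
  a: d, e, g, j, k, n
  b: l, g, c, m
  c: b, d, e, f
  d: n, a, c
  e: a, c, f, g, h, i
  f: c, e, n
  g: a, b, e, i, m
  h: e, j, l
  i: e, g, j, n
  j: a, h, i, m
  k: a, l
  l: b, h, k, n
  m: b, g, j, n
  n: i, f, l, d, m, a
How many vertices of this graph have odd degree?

Degrees: a:6, b:4, c:4, d:3, e:6, f:3, g:5, h:3, i:4, j:4, k:2, l:4, m:4, n:6
Odd-degree vertices: d, f, g, h.

4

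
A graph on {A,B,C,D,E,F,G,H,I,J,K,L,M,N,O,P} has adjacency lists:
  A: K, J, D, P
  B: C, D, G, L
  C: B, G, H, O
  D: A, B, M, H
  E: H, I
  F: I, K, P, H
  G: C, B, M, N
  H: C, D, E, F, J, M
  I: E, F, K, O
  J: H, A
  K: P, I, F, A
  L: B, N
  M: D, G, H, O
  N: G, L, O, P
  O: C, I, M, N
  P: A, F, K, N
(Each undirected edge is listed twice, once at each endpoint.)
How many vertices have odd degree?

0

Degrees: A:4, B:4, C:4, D:4, E:2, F:4, G:4, H:6, I:4, J:2, K:4, L:2, M:4, N:4, O:4, P:4
Odd-degree vertices: none.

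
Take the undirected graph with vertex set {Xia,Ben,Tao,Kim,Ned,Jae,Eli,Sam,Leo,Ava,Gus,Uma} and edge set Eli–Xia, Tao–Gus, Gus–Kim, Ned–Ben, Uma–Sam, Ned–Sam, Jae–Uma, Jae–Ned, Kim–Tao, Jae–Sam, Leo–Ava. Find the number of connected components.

4

Component: {Xia, Eli}
Component: {Leo, Ava}
Component: {Tao, Kim, Gus}
Component: {Ben, Ned, Jae, Sam, Uma}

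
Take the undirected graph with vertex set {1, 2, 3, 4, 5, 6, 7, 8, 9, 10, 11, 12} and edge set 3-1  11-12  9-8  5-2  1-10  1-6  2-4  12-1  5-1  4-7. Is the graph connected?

Component: {8, 9}
Component: {1, 2, 3, 4, 5, 6, 7, 10, 11, 12}
No edge joins these 2 groups, so the graph is disconnected.

No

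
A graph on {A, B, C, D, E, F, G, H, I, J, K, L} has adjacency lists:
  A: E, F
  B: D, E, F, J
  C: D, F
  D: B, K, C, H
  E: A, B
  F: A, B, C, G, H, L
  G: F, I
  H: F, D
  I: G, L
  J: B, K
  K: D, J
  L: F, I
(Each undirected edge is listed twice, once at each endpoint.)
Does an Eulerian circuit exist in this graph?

Degrees: A:2, B:4, C:2, D:4, E:2, F:6, G:2, H:2, I:2, J:2, K:2, L:2
All degrees are even and the non-isolated vertices are connected — an Eulerian circuit exists.

Yes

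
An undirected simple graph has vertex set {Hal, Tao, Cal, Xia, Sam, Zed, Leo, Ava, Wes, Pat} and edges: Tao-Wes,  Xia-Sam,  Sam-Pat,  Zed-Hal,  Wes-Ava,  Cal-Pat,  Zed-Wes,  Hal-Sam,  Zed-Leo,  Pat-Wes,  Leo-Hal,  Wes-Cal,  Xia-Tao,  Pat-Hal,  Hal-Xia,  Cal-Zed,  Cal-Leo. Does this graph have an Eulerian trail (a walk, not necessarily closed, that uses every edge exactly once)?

No

Degrees: Hal:5, Tao:2, Cal:4, Xia:3, Sam:3, Zed:4, Leo:3, Ava:1, Wes:5, Pat:4
Odd-degree vertices: Hal, Xia, Sam, Leo, Ava, Wes (6 total).
An Eulerian trail requires 0 or 2 odd-degree vertices; here there are 6.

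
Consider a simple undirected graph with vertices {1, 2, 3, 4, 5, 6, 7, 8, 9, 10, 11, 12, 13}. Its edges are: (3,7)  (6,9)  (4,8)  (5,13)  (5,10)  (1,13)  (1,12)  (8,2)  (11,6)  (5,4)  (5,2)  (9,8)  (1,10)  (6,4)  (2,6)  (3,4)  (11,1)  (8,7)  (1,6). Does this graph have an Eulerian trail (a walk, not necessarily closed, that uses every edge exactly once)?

No

Degrees: 1:5, 2:3, 3:2, 4:4, 5:4, 6:5, 7:2, 8:4, 9:2, 10:2, 11:2, 12:1, 13:2
Odd-degree vertices: 1, 2, 6, 12 (4 total).
With 4 odd-degree vertices (more than two), no single trail can use every edge.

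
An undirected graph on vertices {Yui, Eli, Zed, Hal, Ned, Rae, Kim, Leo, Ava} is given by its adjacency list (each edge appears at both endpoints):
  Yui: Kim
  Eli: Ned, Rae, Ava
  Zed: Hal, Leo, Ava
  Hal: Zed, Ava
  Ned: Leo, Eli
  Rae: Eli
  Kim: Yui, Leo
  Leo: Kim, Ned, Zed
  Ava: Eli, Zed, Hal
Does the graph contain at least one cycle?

Yes

The graph has 9 vertices, 10 edges, and 1 connected component.
Since 10 > 9 - 1, a cycle must exist; for instance Zed-Ava-Hal-Zed.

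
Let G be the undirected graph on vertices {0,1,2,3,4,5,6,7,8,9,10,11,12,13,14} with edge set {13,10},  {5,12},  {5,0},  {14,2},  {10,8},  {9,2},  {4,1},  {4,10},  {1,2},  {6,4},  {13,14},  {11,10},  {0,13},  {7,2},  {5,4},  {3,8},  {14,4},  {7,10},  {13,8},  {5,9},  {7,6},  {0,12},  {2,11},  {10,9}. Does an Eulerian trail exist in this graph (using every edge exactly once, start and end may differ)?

No

Degrees: 0:3, 1:2, 2:5, 3:1, 4:5, 5:4, 6:2, 7:3, 8:3, 9:3, 10:6, 11:2, 12:2, 13:4, 14:3
Odd-degree vertices: 0, 2, 3, 4, 7, 8, 9, 14 (8 total).
An Eulerian trail requires 0 or 2 odd-degree vertices; here there are 8.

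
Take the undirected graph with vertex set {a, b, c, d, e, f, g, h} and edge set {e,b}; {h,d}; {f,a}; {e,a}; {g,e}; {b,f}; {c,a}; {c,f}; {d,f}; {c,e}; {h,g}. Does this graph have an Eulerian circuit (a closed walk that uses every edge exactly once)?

No

Degrees: a:3, b:2, c:3, d:2, e:4, f:4, g:2, h:2
Vertices with odd degree: a, c. An Eulerian circuit requires all degrees even.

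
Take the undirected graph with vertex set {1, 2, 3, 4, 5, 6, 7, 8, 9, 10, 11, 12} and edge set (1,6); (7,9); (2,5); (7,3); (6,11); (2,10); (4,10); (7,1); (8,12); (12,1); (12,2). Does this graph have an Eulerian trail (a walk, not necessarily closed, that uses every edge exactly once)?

Degrees: 1:3, 2:3, 3:1, 4:1, 5:1, 6:2, 7:3, 8:1, 9:1, 10:2, 11:1, 12:3
Odd-degree vertices: 1, 2, 3, 4, 5, 7, 8, 9, 11, 12 (10 total).
An Eulerian trail requires 0 or 2 odd-degree vertices; here there are 10.

No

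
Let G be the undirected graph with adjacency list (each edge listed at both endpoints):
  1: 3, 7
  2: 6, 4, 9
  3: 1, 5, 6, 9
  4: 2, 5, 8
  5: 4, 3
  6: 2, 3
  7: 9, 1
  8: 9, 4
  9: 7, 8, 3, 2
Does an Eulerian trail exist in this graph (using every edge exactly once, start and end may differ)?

Yes

Degrees: 1:2, 2:3, 3:4, 4:3, 5:2, 6:2, 7:2, 8:2, 9:4
Odd-degree vertices: 2, 4 (2 total).
With 2 odd-degree vertices and all edges in one connected piece, an Eulerian trail exists (from 2 to 4).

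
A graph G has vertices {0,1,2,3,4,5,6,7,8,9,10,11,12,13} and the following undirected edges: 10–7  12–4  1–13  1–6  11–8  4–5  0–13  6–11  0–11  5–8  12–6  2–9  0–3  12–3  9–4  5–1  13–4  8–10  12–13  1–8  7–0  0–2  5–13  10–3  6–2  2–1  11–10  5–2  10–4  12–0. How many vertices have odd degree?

8

Degrees: 0:6, 1:5, 2:5, 3:3, 4:5, 5:5, 6:4, 7:2, 8:4, 9:2, 10:5, 11:4, 12:5, 13:5
Odd-degree vertices: 1, 2, 3, 4, 5, 10, 12, 13.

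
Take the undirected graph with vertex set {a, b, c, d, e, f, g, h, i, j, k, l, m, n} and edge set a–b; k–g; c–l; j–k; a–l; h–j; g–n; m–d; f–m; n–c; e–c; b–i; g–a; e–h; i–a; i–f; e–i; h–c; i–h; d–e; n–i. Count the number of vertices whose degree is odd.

2

Degrees: a:4, b:2, c:4, d:2, e:4, f:2, g:3, h:4, i:6, j:2, k:2, l:2, m:2, n:3
Odd-degree vertices: g, n.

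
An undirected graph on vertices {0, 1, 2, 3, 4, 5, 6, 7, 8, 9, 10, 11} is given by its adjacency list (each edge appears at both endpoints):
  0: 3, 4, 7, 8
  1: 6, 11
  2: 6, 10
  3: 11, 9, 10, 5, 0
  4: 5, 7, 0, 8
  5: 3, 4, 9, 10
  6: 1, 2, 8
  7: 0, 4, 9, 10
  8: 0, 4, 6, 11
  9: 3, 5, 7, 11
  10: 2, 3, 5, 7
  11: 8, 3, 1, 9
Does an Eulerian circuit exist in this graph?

Degrees: 0:4, 1:2, 2:2, 3:5, 4:4, 5:4, 6:3, 7:4, 8:4, 9:4, 10:4, 11:4
Vertices with odd degree: 3, 6. An Eulerian circuit requires all degrees even.

No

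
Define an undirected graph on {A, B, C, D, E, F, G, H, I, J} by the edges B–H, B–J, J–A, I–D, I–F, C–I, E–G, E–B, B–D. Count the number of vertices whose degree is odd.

Degrees: A:1, B:4, C:1, D:2, E:2, F:1, G:1, H:1, I:3, J:2
Odd-degree vertices: A, C, F, G, H, I.

6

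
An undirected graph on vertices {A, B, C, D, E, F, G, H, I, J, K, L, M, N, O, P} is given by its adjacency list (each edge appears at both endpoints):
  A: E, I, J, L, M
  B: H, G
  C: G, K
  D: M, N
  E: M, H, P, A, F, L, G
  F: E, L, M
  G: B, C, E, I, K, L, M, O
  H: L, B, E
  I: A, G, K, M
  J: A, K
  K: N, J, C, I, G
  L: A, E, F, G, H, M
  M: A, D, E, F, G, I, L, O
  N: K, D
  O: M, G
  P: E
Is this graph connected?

Yes

A breadth-first search from A visits A, I, E, J, L, M, G, K, P, F, H, D, O, B, C, N — all 16 vertices — so the graph is connected.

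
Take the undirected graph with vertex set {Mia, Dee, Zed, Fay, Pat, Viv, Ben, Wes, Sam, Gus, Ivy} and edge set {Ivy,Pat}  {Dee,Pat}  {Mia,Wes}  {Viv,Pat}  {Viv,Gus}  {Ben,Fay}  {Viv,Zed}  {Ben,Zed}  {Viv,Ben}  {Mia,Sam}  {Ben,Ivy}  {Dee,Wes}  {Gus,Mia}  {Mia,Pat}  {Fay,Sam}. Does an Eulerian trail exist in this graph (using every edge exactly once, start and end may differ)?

Degrees: Mia:4, Dee:2, Zed:2, Fay:2, Pat:4, Viv:4, Ben:4, Wes:2, Sam:2, Gus:2, Ivy:2
Odd-degree vertices: none (0 total).
The non-isolated vertices are connected and exactly 0 have odd degree, so an Eulerian trail exists.

Yes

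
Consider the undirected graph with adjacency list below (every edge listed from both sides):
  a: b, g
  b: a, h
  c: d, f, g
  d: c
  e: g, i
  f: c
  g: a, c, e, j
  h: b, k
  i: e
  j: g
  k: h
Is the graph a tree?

Yes

The graph has 11 vertices and 10 edges.
It is connected with exactly 10 edges, hence acyclic — it is a tree.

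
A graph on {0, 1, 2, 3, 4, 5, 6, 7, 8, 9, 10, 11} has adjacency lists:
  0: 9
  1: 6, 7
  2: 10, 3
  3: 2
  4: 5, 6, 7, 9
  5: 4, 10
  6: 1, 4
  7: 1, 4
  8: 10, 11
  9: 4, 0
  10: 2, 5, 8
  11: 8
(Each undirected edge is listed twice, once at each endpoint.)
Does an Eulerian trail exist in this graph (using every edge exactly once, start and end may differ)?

No

Degrees: 0:1, 1:2, 2:2, 3:1, 4:4, 5:2, 6:2, 7:2, 8:2, 9:2, 10:3, 11:1
Odd-degree vertices: 0, 3, 10, 11 (4 total).
An Eulerian trail requires 0 or 2 odd-degree vertices; here there are 4.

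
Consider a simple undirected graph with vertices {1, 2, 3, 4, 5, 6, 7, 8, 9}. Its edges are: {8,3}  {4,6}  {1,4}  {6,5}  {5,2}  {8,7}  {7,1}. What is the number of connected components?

Component: {9}
Component: {1, 2, 3, 4, 5, 6, 7, 8}

2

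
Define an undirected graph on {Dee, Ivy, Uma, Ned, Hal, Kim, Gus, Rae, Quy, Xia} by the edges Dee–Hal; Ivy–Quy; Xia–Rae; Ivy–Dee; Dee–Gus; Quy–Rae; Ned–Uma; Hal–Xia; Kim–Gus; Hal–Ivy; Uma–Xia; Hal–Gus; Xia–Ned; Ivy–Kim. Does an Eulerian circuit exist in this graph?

No

Degrees: Dee:3, Ivy:4, Uma:2, Ned:2, Hal:4, Kim:2, Gus:3, Rae:2, Quy:2, Xia:4
Dee, Gus have odd degree; an Eulerian circuit needs every degree to be even, so none exists.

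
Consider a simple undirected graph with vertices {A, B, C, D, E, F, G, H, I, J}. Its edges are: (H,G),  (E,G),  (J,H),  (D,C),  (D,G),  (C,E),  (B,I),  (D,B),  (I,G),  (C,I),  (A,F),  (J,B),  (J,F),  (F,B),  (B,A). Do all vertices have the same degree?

Degrees: A:2, B:5, C:3, D:3, E:2, F:3, G:4, H:2, I:3, J:3
Vertex A has degree 2 while B has degree 5, so the graph is not regular.

No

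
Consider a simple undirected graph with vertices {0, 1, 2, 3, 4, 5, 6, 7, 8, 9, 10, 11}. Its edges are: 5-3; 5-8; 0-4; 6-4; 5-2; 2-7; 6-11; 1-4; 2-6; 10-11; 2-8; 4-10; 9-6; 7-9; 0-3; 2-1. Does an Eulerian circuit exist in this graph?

No

Degrees: 0:2, 1:2, 2:5, 3:2, 4:4, 5:3, 6:4, 7:2, 8:2, 9:2, 10:2, 11:2
Vertices with odd degree: 2, 5. An Eulerian circuit requires all degrees even.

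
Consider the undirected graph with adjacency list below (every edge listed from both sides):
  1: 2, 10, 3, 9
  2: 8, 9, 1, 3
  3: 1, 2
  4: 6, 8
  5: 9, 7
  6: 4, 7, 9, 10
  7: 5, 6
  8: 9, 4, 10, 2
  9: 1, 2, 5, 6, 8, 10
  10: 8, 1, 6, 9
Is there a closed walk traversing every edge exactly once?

Yes

Degrees: 1:4, 2:4, 3:2, 4:2, 5:2, 6:4, 7:2, 8:4, 9:6, 10:4
All degrees are even and the non-isolated vertices are connected — an Eulerian circuit exists.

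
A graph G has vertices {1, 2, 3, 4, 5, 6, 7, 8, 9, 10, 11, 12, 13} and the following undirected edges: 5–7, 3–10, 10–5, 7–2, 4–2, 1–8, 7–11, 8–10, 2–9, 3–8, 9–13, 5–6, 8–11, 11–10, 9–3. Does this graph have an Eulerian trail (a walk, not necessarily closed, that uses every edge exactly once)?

Degrees: 1:1, 2:3, 3:3, 4:1, 5:3, 6:1, 7:3, 8:4, 9:3, 10:4, 11:3, 12:0, 13:1
Odd-degree vertices: 1, 2, 3, 4, 5, 6, 7, 9, 11, 13 (10 total).
An Eulerian trail requires 0 or 2 odd-degree vertices; here there are 10.

No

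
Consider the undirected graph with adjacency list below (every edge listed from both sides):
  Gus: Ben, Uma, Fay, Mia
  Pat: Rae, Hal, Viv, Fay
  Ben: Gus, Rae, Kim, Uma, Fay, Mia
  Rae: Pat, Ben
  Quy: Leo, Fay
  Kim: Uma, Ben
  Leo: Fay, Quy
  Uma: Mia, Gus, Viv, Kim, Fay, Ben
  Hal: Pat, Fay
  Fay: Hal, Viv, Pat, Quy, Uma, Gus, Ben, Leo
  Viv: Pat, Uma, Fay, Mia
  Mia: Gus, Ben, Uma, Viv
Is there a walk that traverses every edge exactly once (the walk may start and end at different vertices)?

Yes

Degrees: Gus:4, Pat:4, Ben:6, Rae:2, Quy:2, Kim:2, Leo:2, Uma:6, Hal:2, Fay:8, Viv:4, Mia:4
Odd-degree vertices: none (0 total).
The non-isolated vertices are connected and exactly 0 have odd degree, so an Eulerian trail exists.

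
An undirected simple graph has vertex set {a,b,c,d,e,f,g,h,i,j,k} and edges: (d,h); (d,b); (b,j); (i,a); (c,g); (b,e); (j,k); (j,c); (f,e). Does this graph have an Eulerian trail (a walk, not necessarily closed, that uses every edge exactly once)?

Degrees: a:1, b:3, c:2, d:2, e:2, f:1, g:1, h:1, i:1, j:3, k:1
Odd-degree vertices: a, b, f, g, h, i, j, k (8 total).
An Eulerian trail requires 0 or 2 odd-degree vertices; here there are 8.

No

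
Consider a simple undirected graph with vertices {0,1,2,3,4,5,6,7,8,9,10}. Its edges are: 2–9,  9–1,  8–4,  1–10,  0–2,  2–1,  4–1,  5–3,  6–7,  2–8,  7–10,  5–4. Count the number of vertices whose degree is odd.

Degrees: 0:1, 1:4, 2:4, 3:1, 4:3, 5:2, 6:1, 7:2, 8:2, 9:2, 10:2
Odd-degree vertices: 0, 3, 4, 6.

4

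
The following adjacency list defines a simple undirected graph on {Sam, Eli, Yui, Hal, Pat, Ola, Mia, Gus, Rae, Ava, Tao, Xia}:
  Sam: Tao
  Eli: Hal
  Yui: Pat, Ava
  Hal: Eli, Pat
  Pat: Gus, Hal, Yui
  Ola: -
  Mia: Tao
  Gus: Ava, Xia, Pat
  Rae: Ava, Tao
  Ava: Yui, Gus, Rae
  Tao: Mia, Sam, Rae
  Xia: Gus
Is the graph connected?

Component: {Ola}
Component: {Sam, Eli, Yui, Hal, Pat, Mia, Gus, Rae, Ava, Tao, Xia}
There are 2 separate components, so the graph is not connected.

No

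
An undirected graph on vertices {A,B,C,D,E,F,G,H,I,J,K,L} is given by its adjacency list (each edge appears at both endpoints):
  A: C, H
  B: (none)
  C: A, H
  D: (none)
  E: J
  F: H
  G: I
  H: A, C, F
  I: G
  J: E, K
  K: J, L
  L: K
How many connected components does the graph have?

Component: {B}
Component: {D}
Component: {G, I}
Component: {A, C, F, H}
Component: {E, J, K, L}

5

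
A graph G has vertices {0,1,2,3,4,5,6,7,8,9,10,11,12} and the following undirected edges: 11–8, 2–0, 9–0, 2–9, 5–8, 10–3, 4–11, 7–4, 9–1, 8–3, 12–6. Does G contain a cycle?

Yes

|V| = 13, |E| = 11, number of components = 3.
One cycle is 0-2-9-0.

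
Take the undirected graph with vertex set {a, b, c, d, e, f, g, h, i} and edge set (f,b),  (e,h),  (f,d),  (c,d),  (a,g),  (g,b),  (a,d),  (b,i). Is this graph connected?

No

Component: {e, h}
Component: {a, b, c, d, f, g, i}
No edge joins these 2 groups, so the graph is disconnected.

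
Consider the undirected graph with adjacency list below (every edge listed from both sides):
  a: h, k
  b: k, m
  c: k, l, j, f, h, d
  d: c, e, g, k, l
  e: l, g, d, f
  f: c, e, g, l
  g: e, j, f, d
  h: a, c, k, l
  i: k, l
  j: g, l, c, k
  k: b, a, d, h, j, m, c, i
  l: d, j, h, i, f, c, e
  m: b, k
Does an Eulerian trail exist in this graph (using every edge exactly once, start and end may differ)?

Yes

Degrees: a:2, b:2, c:6, d:5, e:4, f:4, g:4, h:4, i:2, j:4, k:8, l:7, m:2
Odd-degree vertices: d, l (2 total).
With 2 odd-degree vertices and all edges in one connected piece, an Eulerian trail exists (from d to l).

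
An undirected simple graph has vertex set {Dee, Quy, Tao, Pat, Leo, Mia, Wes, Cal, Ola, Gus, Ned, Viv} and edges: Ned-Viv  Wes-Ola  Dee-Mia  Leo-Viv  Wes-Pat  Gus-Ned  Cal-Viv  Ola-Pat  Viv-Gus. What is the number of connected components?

5

Component: {Quy}
Component: {Tao}
Component: {Dee, Mia}
Component: {Pat, Wes, Ola}
Component: {Leo, Cal, Gus, Ned, Viv}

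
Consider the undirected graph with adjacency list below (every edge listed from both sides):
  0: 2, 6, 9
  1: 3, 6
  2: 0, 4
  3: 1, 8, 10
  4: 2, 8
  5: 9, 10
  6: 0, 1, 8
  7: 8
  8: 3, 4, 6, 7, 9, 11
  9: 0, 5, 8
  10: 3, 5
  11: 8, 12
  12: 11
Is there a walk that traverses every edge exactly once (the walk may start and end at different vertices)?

Degrees: 0:3, 1:2, 2:2, 3:3, 4:2, 5:2, 6:3, 7:1, 8:6, 9:3, 10:2, 11:2, 12:1
Odd-degree vertices: 0, 3, 6, 7, 9, 12 (6 total).
An Eulerian trail requires 0 or 2 odd-degree vertices; here there are 6.

No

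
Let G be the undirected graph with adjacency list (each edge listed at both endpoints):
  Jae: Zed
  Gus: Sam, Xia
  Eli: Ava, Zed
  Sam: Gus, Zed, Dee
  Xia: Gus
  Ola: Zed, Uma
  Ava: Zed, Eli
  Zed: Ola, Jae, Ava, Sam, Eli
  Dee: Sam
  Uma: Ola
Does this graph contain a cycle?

The graph has 10 vertices, 10 edges, and 1 connected component.
One cycle is Zed-Eli-Ava-Zed.

Yes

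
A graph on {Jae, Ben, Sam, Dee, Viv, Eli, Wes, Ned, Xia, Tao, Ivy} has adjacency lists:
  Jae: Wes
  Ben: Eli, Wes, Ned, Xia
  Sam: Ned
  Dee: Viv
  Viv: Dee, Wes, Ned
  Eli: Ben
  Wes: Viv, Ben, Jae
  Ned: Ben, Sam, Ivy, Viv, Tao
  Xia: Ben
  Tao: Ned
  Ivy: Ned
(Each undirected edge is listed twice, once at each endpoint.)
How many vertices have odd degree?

10

Degrees: Jae:1, Ben:4, Sam:1, Dee:1, Viv:3, Eli:1, Wes:3, Ned:5, Xia:1, Tao:1, Ivy:1
Odd-degree vertices: Jae, Sam, Dee, Viv, Eli, Wes, Ned, Xia, Tao, Ivy.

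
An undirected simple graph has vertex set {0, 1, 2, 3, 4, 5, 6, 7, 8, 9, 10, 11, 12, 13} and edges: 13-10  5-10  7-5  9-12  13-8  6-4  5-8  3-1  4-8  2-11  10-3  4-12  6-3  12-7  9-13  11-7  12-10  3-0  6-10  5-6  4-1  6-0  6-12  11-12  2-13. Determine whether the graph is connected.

A breadth-first search from 0 visits 0, 3, 6, 10, 1, 12, 4, 5, 13, 11, 7, 9, 8, 2 — all 14 vertices — so the graph is connected.

Yes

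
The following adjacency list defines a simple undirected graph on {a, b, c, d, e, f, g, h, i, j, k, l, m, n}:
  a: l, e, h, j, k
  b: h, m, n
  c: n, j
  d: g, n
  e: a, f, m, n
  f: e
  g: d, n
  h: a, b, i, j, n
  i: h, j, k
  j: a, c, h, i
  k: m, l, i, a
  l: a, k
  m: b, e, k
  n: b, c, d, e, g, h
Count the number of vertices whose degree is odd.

6

Degrees: a:5, b:3, c:2, d:2, e:4, f:1, g:2, h:5, i:3, j:4, k:4, l:2, m:3, n:6
Odd-degree vertices: a, b, f, h, i, m.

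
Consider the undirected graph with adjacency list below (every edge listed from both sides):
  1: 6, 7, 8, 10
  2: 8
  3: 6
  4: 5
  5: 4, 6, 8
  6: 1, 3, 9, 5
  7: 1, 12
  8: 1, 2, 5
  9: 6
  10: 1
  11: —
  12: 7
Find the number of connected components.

2

Component: {11}
Component: {1, 2, 3, 4, 5, 6, 7, 8, 9, 10, 12}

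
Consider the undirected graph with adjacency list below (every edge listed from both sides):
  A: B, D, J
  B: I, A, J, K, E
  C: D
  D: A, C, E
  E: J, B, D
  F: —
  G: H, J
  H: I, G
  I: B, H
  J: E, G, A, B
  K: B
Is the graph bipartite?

The cycle E-J-B-E has length 3, which is odd, so the graph is not bipartite.

No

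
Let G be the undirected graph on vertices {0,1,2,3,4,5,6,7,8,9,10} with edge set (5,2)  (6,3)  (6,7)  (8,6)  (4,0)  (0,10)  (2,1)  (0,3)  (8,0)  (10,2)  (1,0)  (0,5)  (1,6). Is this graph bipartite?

Yes

A valid 2-coloring puts {1, 3, 4, 5, 7, 8, 9, 10} on one side and {0, 2, 6} on the other; every edge crosses between the two sides.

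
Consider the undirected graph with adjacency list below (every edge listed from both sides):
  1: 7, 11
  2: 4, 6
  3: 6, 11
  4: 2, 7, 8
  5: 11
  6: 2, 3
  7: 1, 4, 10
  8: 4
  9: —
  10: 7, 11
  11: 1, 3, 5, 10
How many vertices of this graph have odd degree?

Degrees: 1:2, 2:2, 3:2, 4:3, 5:1, 6:2, 7:3, 8:1, 9:0, 10:2, 11:4
Odd-degree vertices: 4, 5, 7, 8.

4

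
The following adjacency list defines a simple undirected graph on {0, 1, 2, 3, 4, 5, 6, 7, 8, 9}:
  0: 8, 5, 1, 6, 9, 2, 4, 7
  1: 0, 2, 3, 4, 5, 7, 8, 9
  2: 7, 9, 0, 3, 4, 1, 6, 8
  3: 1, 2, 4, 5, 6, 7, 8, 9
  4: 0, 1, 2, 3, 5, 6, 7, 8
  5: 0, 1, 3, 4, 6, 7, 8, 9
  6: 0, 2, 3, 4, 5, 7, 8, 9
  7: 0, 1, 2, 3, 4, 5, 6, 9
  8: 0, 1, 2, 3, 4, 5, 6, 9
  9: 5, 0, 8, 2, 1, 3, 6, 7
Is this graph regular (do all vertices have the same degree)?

Yes

Degrees: 0:8, 1:8, 2:8, 3:8, 4:8, 5:8, 6:8, 7:8, 8:8, 9:8
All degrees equal 8; the graph is regular.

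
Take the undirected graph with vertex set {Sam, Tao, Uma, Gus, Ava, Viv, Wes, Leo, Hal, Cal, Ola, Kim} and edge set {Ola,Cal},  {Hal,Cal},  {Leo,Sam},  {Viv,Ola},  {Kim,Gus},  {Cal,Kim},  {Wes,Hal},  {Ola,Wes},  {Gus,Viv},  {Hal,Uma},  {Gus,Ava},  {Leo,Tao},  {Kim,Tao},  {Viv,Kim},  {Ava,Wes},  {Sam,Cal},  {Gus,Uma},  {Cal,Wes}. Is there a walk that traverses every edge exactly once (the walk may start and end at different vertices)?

No

Degrees: Sam:2, Tao:2, Uma:2, Gus:4, Ava:2, Viv:3, Wes:4, Leo:2, Hal:3, Cal:5, Ola:3, Kim:4
Odd-degree vertices: Viv, Hal, Cal, Ola (4 total).
With 4 odd-degree vertices (more than two), no single trail can use every edge.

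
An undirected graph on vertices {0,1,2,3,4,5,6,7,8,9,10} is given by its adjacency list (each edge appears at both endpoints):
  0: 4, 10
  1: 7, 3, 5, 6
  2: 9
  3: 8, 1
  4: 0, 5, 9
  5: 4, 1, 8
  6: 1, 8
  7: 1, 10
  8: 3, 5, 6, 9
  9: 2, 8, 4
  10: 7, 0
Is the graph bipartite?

Yes

Color {1, 2, 4, 8, 10} black and {0, 3, 5, 6, 7, 9} white. No edge joins two same-colored vertices, so the graph is bipartite.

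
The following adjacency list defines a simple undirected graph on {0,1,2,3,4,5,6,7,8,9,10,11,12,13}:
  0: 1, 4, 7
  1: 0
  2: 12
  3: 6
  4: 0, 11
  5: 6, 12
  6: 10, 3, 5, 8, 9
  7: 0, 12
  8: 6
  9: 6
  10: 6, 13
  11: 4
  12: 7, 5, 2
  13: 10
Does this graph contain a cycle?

|V| = 14, |E| = 13, number of components = 1.
A forest on 14 vertices with 1 component has exactly 13 edges, which matches — so no cycle.

No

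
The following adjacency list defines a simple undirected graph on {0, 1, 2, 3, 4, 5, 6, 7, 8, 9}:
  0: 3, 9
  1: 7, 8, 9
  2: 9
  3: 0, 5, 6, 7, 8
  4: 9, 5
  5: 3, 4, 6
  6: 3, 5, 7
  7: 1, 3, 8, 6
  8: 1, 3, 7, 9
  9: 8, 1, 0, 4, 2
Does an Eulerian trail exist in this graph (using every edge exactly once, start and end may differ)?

Degrees: 0:2, 1:3, 2:1, 3:5, 4:2, 5:3, 6:3, 7:4, 8:4, 9:5
Odd-degree vertices: 1, 2, 3, 5, 6, 9 (6 total).
With 6 odd-degree vertices (more than two), no single trail can use every edge.

No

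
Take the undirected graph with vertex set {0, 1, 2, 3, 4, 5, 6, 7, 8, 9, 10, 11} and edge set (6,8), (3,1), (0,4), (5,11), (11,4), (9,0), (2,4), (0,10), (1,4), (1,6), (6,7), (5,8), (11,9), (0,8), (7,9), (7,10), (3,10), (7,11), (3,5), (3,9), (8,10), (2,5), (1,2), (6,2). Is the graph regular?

Degrees: 0:4, 1:4, 2:4, 3:4, 4:4, 5:4, 6:4, 7:4, 8:4, 9:4, 10:4, 11:4
All degrees equal 4; the graph is regular.

Yes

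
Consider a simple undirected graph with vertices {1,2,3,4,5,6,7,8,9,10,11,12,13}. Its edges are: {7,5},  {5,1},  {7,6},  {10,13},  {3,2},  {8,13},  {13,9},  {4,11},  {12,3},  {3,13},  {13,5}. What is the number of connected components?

Component: {4, 11}
Component: {1, 2, 3, 5, 6, 7, 8, 9, 10, 12, 13}

2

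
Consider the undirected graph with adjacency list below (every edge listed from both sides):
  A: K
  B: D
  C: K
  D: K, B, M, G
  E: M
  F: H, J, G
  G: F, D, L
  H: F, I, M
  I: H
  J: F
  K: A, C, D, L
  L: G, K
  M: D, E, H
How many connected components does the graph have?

Component: {A, B, C, D, E, F, G, H, I, J, K, L, M}

1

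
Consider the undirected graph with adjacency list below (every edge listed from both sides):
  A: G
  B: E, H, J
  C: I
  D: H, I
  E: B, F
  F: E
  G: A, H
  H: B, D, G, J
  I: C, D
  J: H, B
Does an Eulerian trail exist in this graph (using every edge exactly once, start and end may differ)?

No

Degrees: A:1, B:3, C:1, D:2, E:2, F:1, G:2, H:4, I:2, J:2
Odd-degree vertices: A, B, C, F (4 total).
An Eulerian trail requires 0 or 2 odd-degree vertices; here there are 4.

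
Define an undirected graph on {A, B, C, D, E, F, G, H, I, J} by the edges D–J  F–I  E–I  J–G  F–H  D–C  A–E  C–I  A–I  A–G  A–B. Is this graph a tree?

No

The graph has 10 vertices and 11 edges.
A tree on 10 vertices has exactly 9 edges; this graph has 11, so it contains a cycle and is not a tree.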